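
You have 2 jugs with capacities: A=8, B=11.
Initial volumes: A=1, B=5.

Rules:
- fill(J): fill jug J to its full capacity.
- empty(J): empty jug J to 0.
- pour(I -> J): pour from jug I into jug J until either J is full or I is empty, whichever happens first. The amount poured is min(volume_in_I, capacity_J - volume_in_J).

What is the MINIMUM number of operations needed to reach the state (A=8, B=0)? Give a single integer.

Answer: 2

Derivation:
BFS from (A=1, B=5). One shortest path:
  1. fill(A) -> (A=8 B=5)
  2. empty(B) -> (A=8 B=0)
Reached target in 2 moves.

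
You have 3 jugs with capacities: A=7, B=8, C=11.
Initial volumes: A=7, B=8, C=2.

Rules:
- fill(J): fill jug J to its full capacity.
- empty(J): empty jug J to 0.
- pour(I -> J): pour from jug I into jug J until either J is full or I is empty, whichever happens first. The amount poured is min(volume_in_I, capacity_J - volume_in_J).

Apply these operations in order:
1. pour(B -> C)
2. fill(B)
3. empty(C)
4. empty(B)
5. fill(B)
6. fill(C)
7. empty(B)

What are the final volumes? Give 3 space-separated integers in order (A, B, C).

Step 1: pour(B -> C) -> (A=7 B=0 C=10)
Step 2: fill(B) -> (A=7 B=8 C=10)
Step 3: empty(C) -> (A=7 B=8 C=0)
Step 4: empty(B) -> (A=7 B=0 C=0)
Step 5: fill(B) -> (A=7 B=8 C=0)
Step 6: fill(C) -> (A=7 B=8 C=11)
Step 7: empty(B) -> (A=7 B=0 C=11)

Answer: 7 0 11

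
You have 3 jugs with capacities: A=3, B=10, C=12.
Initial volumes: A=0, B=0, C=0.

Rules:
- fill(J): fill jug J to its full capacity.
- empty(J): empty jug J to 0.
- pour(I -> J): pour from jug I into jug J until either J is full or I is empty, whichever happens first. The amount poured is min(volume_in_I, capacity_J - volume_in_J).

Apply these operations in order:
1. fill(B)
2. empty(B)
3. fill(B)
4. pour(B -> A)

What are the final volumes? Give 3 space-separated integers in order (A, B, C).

Answer: 3 7 0

Derivation:
Step 1: fill(B) -> (A=0 B=10 C=0)
Step 2: empty(B) -> (A=0 B=0 C=0)
Step 3: fill(B) -> (A=0 B=10 C=0)
Step 4: pour(B -> A) -> (A=3 B=7 C=0)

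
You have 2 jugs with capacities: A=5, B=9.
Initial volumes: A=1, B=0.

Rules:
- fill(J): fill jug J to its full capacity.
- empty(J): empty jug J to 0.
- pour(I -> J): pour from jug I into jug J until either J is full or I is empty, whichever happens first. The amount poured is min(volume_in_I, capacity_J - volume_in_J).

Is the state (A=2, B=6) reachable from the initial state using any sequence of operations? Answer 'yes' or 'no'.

BFS explored all 28 reachable states.
Reachable set includes: (0,0), (0,1), (0,2), (0,3), (0,4), (0,5), (0,6), (0,7), (0,8), (0,9), (1,0), (1,9) ...
Target (A=2, B=6) not in reachable set → no.

Answer: no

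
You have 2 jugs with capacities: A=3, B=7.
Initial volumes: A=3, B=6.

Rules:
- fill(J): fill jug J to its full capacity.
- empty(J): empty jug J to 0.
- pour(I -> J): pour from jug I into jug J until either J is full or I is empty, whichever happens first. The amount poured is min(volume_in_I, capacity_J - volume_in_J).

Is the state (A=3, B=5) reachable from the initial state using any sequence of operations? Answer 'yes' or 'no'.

BFS from (A=3, B=6):
  1. pour(A -> B) -> (A=2 B=7)
  2. empty(B) -> (A=2 B=0)
  3. pour(A -> B) -> (A=0 B=2)
  4. fill(A) -> (A=3 B=2)
  5. pour(A -> B) -> (A=0 B=5)
  6. fill(A) -> (A=3 B=5)
Target reached → yes.

Answer: yes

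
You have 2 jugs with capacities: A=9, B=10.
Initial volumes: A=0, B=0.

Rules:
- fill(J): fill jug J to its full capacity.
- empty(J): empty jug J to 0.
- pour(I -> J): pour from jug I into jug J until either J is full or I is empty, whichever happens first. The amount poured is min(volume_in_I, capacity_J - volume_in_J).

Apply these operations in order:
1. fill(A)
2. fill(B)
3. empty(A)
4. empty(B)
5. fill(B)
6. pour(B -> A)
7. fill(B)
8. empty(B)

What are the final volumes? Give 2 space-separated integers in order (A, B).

Step 1: fill(A) -> (A=9 B=0)
Step 2: fill(B) -> (A=9 B=10)
Step 3: empty(A) -> (A=0 B=10)
Step 4: empty(B) -> (A=0 B=0)
Step 5: fill(B) -> (A=0 B=10)
Step 6: pour(B -> A) -> (A=9 B=1)
Step 7: fill(B) -> (A=9 B=10)
Step 8: empty(B) -> (A=9 B=0)

Answer: 9 0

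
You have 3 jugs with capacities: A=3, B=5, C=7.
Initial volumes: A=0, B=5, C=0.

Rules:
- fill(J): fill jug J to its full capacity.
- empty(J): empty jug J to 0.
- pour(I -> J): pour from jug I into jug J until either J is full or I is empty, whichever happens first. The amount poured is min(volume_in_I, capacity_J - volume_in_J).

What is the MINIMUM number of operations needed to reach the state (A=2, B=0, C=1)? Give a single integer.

BFS from (A=0, B=5, C=0). One shortest path:
  1. fill(A) -> (A=3 B=5 C=0)
  2. pour(A -> C) -> (A=0 B=5 C=3)
  3. pour(B -> A) -> (A=3 B=2 C=3)
  4. pour(A -> C) -> (A=0 B=2 C=6)
  5. pour(B -> A) -> (A=2 B=0 C=6)
  6. pour(C -> B) -> (A=2 B=5 C=1)
  7. empty(B) -> (A=2 B=0 C=1)
Reached target in 7 moves.

Answer: 7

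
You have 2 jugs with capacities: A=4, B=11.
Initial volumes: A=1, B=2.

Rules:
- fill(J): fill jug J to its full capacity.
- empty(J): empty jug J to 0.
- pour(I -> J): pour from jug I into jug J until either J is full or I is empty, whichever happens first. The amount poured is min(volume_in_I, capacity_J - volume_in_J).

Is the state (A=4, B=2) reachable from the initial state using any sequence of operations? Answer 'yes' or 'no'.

Answer: yes

Derivation:
BFS from (A=1, B=2):
  1. fill(A) -> (A=4 B=2)
Target reached → yes.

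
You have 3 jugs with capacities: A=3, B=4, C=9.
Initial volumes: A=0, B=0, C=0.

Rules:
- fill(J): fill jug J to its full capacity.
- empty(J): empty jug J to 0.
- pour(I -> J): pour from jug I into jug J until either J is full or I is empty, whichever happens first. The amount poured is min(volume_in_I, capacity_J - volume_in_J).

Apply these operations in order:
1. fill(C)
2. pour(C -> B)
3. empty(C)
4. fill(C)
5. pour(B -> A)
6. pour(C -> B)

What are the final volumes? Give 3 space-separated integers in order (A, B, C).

Step 1: fill(C) -> (A=0 B=0 C=9)
Step 2: pour(C -> B) -> (A=0 B=4 C=5)
Step 3: empty(C) -> (A=0 B=4 C=0)
Step 4: fill(C) -> (A=0 B=4 C=9)
Step 5: pour(B -> A) -> (A=3 B=1 C=9)
Step 6: pour(C -> B) -> (A=3 B=4 C=6)

Answer: 3 4 6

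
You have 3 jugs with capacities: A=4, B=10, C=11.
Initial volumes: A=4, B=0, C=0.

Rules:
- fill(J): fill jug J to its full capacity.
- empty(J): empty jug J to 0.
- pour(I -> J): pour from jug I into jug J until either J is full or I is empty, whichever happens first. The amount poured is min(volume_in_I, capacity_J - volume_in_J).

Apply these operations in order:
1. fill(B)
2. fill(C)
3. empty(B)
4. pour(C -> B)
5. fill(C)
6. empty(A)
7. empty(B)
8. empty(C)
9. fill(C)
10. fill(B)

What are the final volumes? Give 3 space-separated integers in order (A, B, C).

Answer: 0 10 11

Derivation:
Step 1: fill(B) -> (A=4 B=10 C=0)
Step 2: fill(C) -> (A=4 B=10 C=11)
Step 3: empty(B) -> (A=4 B=0 C=11)
Step 4: pour(C -> B) -> (A=4 B=10 C=1)
Step 5: fill(C) -> (A=4 B=10 C=11)
Step 6: empty(A) -> (A=0 B=10 C=11)
Step 7: empty(B) -> (A=0 B=0 C=11)
Step 8: empty(C) -> (A=0 B=0 C=0)
Step 9: fill(C) -> (A=0 B=0 C=11)
Step 10: fill(B) -> (A=0 B=10 C=11)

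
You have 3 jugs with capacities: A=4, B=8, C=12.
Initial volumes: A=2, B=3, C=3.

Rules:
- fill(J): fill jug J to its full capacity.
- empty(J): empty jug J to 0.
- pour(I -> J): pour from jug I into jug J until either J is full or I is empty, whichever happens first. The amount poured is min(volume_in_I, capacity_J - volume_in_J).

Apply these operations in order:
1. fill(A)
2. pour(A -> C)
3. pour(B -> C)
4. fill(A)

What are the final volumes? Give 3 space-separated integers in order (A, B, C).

Answer: 4 0 10

Derivation:
Step 1: fill(A) -> (A=4 B=3 C=3)
Step 2: pour(A -> C) -> (A=0 B=3 C=7)
Step 3: pour(B -> C) -> (A=0 B=0 C=10)
Step 4: fill(A) -> (A=4 B=0 C=10)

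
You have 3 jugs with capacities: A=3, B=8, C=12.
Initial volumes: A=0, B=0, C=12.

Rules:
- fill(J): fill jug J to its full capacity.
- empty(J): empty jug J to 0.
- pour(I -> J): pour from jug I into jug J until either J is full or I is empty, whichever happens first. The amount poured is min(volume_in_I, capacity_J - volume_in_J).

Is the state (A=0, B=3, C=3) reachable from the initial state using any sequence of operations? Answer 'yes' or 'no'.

BFS from (A=0, B=0, C=12):
  1. fill(A) -> (A=3 B=0 C=12)
  2. empty(C) -> (A=3 B=0 C=0)
  3. pour(A -> B) -> (A=0 B=3 C=0)
  4. fill(A) -> (A=3 B=3 C=0)
  5. pour(A -> C) -> (A=0 B=3 C=3)
Target reached → yes.

Answer: yes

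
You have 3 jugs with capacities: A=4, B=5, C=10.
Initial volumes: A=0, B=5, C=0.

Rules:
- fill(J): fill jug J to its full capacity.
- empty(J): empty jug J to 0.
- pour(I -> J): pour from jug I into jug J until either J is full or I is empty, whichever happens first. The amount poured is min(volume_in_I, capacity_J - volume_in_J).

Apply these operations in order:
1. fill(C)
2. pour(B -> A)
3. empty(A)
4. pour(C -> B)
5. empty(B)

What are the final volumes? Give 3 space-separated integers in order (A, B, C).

Step 1: fill(C) -> (A=0 B=5 C=10)
Step 2: pour(B -> A) -> (A=4 B=1 C=10)
Step 3: empty(A) -> (A=0 B=1 C=10)
Step 4: pour(C -> B) -> (A=0 B=5 C=6)
Step 5: empty(B) -> (A=0 B=0 C=6)

Answer: 0 0 6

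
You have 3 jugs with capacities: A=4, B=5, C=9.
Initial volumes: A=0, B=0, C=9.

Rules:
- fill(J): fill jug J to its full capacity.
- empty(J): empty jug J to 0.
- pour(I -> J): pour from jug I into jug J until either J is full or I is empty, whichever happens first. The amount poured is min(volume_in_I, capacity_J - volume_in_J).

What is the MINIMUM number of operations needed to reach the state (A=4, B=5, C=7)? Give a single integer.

Answer: 8

Derivation:
BFS from (A=0, B=0, C=9). One shortest path:
  1. fill(A) -> (A=4 B=0 C=9)
  2. pour(A -> B) -> (A=0 B=4 C=9)
  3. fill(A) -> (A=4 B=4 C=9)
  4. pour(A -> B) -> (A=3 B=5 C=9)
  5. empty(B) -> (A=3 B=0 C=9)
  6. pour(A -> B) -> (A=0 B=3 C=9)
  7. fill(A) -> (A=4 B=3 C=9)
  8. pour(C -> B) -> (A=4 B=5 C=7)
Reached target in 8 moves.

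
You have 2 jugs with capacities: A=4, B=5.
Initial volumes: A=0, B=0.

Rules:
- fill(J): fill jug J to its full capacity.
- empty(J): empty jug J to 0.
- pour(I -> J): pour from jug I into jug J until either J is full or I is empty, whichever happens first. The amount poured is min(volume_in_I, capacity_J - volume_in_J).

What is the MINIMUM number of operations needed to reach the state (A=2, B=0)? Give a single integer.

BFS from (A=0, B=0). One shortest path:
  1. fill(B) -> (A=0 B=5)
  2. pour(B -> A) -> (A=4 B=1)
  3. empty(A) -> (A=0 B=1)
  4. pour(B -> A) -> (A=1 B=0)
  5. fill(B) -> (A=1 B=5)
  6. pour(B -> A) -> (A=4 B=2)
  7. empty(A) -> (A=0 B=2)
  8. pour(B -> A) -> (A=2 B=0)
Reached target in 8 moves.

Answer: 8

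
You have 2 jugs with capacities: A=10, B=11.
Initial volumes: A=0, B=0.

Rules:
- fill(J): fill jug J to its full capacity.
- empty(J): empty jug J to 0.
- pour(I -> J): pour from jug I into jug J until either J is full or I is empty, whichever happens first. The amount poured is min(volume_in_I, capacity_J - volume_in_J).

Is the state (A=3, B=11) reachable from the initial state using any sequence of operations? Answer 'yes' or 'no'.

BFS from (A=0, B=0):
  1. fill(B) -> (A=0 B=11)
  2. pour(B -> A) -> (A=10 B=1)
  3. empty(A) -> (A=0 B=1)
  4. pour(B -> A) -> (A=1 B=0)
  5. fill(B) -> (A=1 B=11)
  6. pour(B -> A) -> (A=10 B=2)
  7. empty(A) -> (A=0 B=2)
  8. pour(B -> A) -> (A=2 B=0)
  9. fill(B) -> (A=2 B=11)
  10. pour(B -> A) -> (A=10 B=3)
  11. empty(A) -> (A=0 B=3)
  12. pour(B -> A) -> (A=3 B=0)
  13. fill(B) -> (A=3 B=11)
Target reached → yes.

Answer: yes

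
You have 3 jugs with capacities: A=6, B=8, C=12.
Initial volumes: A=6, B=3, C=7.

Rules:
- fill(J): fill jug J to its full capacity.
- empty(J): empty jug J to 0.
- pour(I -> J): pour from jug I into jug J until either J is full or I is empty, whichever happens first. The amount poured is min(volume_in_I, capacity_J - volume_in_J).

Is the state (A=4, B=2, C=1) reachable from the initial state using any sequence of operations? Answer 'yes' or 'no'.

Answer: no

Derivation:
BFS explored all 434 reachable states.
Reachable set includes: (0,0,0), (0,0,1), (0,0,2), (0,0,3), (0,0,4), (0,0,5), (0,0,6), (0,0,7), (0,0,8), (0,0,9), (0,0,10), (0,0,11) ...
Target (A=4, B=2, C=1) not in reachable set → no.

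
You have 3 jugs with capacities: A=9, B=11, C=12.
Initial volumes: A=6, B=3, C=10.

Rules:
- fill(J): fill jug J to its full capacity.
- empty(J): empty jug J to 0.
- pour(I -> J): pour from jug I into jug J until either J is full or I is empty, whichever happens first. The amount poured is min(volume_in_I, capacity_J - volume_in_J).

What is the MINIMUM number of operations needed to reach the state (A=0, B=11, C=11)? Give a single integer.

Answer: 3

Derivation:
BFS from (A=6, B=3, C=10). One shortest path:
  1. fill(A) -> (A=9 B=3 C=10)
  2. pour(A -> B) -> (A=1 B=11 C=10)
  3. pour(A -> C) -> (A=0 B=11 C=11)
Reached target in 3 moves.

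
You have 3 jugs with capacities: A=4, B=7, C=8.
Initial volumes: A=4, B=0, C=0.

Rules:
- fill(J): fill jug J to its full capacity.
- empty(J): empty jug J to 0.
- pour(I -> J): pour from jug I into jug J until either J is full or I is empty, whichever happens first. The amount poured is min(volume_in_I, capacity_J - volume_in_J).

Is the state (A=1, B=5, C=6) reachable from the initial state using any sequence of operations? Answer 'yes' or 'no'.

BFS explored all 234 reachable states.
Reachable set includes: (0,0,0), (0,0,1), (0,0,2), (0,0,3), (0,0,4), (0,0,5), (0,0,6), (0,0,7), (0,0,8), (0,1,0), (0,1,1), (0,1,2) ...
Target (A=1, B=5, C=6) not in reachable set → no.

Answer: no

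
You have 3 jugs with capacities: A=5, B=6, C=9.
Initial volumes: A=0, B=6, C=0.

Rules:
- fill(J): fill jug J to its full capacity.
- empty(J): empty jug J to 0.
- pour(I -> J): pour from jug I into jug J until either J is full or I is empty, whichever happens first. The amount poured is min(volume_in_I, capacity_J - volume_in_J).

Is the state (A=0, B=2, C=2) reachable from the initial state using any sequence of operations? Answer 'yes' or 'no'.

BFS from (A=0, B=6, C=0):
  1. empty(B) -> (A=0 B=0 C=0)
  2. fill(C) -> (A=0 B=0 C=9)
  3. pour(C -> B) -> (A=0 B=6 C=3)
  4. pour(B -> A) -> (A=5 B=1 C=3)
  5. pour(A -> C) -> (A=0 B=1 C=8)
  6. pour(B -> A) -> (A=1 B=0 C=8)
  7. pour(C -> B) -> (A=1 B=6 C=2)
  8. pour(B -> A) -> (A=5 B=2 C=2)
  9. empty(A) -> (A=0 B=2 C=2)
Target reached → yes.

Answer: yes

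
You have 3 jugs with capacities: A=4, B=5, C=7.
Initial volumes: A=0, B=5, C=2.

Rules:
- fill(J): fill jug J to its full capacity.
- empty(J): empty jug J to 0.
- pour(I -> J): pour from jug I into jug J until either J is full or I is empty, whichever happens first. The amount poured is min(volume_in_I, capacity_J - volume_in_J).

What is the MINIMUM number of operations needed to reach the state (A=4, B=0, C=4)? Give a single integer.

BFS from (A=0, B=5, C=2). One shortest path:
  1. fill(A) -> (A=4 B=5 C=2)
  2. empty(B) -> (A=4 B=0 C=2)
  3. empty(C) -> (A=4 B=0 C=0)
  4. pour(A -> C) -> (A=0 B=0 C=4)
  5. fill(A) -> (A=4 B=0 C=4)
Reached target in 5 moves.

Answer: 5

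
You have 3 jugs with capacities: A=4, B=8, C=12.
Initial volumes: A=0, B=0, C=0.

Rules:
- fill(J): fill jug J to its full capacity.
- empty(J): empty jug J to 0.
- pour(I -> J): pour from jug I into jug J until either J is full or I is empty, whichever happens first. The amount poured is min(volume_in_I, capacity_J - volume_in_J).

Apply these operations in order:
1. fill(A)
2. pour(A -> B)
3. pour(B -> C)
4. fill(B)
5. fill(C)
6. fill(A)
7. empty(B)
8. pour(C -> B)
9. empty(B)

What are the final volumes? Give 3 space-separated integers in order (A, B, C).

Answer: 4 0 4

Derivation:
Step 1: fill(A) -> (A=4 B=0 C=0)
Step 2: pour(A -> B) -> (A=0 B=4 C=0)
Step 3: pour(B -> C) -> (A=0 B=0 C=4)
Step 4: fill(B) -> (A=0 B=8 C=4)
Step 5: fill(C) -> (A=0 B=8 C=12)
Step 6: fill(A) -> (A=4 B=8 C=12)
Step 7: empty(B) -> (A=4 B=0 C=12)
Step 8: pour(C -> B) -> (A=4 B=8 C=4)
Step 9: empty(B) -> (A=4 B=0 C=4)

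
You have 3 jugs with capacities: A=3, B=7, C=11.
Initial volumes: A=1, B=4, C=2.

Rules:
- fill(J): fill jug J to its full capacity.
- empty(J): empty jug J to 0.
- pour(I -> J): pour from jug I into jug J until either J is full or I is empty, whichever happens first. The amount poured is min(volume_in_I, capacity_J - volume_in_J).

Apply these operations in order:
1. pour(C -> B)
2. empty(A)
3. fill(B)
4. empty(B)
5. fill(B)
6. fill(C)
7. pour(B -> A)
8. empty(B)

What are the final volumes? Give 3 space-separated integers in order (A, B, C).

Step 1: pour(C -> B) -> (A=1 B=6 C=0)
Step 2: empty(A) -> (A=0 B=6 C=0)
Step 3: fill(B) -> (A=0 B=7 C=0)
Step 4: empty(B) -> (A=0 B=0 C=0)
Step 5: fill(B) -> (A=0 B=7 C=0)
Step 6: fill(C) -> (A=0 B=7 C=11)
Step 7: pour(B -> A) -> (A=3 B=4 C=11)
Step 8: empty(B) -> (A=3 B=0 C=11)

Answer: 3 0 11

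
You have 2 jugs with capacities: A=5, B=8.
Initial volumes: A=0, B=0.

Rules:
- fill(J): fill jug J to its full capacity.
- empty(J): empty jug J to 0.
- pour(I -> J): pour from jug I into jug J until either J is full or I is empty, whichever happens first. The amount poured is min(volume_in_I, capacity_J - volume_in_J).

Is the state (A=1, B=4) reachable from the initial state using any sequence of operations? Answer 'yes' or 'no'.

BFS explored all 26 reachable states.
Reachable set includes: (0,0), (0,1), (0,2), (0,3), (0,4), (0,5), (0,6), (0,7), (0,8), (1,0), (1,8), (2,0) ...
Target (A=1, B=4) not in reachable set → no.

Answer: no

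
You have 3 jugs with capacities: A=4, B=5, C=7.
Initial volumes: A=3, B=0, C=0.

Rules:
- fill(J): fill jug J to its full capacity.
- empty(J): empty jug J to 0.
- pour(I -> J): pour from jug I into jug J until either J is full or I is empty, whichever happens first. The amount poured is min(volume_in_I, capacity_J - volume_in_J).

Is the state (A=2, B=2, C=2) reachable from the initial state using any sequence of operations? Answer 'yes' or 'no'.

BFS explored all 168 reachable states.
Reachable set includes: (0,0,0), (0,0,1), (0,0,2), (0,0,3), (0,0,4), (0,0,5), (0,0,6), (0,0,7), (0,1,0), (0,1,1), (0,1,2), (0,1,3) ...
Target (A=2, B=2, C=2) not in reachable set → no.

Answer: no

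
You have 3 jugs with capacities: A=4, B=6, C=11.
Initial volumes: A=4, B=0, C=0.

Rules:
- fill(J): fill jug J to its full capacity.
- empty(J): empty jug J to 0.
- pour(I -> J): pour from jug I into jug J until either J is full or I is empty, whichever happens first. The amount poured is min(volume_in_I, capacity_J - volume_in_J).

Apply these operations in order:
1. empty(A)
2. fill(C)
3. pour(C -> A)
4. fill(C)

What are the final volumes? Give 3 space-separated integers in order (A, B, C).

Step 1: empty(A) -> (A=0 B=0 C=0)
Step 2: fill(C) -> (A=0 B=0 C=11)
Step 3: pour(C -> A) -> (A=4 B=0 C=7)
Step 4: fill(C) -> (A=4 B=0 C=11)

Answer: 4 0 11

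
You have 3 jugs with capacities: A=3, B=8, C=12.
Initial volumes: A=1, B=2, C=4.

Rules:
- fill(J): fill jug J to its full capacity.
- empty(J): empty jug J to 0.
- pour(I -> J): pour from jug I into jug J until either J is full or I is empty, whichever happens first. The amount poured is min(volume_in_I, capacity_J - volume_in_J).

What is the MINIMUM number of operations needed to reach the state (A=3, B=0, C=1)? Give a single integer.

BFS from (A=1, B=2, C=4). One shortest path:
  1. empty(A) -> (A=0 B=2 C=4)
  2. empty(B) -> (A=0 B=0 C=4)
  3. pour(C -> A) -> (A=3 B=0 C=1)
Reached target in 3 moves.

Answer: 3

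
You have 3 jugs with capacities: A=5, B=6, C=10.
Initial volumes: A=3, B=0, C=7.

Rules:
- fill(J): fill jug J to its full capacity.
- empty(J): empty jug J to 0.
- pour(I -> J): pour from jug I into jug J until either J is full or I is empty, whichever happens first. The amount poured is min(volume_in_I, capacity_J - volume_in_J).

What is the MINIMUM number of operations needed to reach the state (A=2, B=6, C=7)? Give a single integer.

BFS from (A=3, B=0, C=7). One shortest path:
  1. pour(A -> B) -> (A=0 B=3 C=7)
  2. fill(A) -> (A=5 B=3 C=7)
  3. pour(A -> B) -> (A=2 B=6 C=7)
Reached target in 3 moves.

Answer: 3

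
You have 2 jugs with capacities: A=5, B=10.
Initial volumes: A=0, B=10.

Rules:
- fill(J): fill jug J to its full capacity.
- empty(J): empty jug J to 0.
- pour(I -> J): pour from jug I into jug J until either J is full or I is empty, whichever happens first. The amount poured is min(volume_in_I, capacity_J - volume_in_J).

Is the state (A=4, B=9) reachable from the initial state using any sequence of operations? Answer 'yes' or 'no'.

Answer: no

Derivation:
BFS explored all 6 reachable states.
Reachable set includes: (0,0), (0,5), (0,10), (5,0), (5,5), (5,10)
Target (A=4, B=9) not in reachable set → no.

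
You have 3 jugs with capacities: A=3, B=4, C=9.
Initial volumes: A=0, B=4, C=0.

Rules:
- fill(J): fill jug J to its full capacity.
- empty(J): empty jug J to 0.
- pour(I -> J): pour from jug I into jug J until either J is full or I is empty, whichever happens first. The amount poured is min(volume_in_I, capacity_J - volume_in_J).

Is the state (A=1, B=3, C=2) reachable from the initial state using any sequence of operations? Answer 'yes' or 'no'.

BFS explored all 152 reachable states.
Reachable set includes: (0,0,0), (0,0,1), (0,0,2), (0,0,3), (0,0,4), (0,0,5), (0,0,6), (0,0,7), (0,0,8), (0,0,9), (0,1,0), (0,1,1) ...
Target (A=1, B=3, C=2) not in reachable set → no.

Answer: no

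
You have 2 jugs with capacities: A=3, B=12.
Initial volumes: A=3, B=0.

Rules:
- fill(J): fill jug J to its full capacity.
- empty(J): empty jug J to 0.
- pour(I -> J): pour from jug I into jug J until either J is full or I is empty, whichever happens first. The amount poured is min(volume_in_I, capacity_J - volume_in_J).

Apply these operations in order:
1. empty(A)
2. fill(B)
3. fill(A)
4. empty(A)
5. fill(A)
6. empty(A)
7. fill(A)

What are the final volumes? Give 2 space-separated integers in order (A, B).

Step 1: empty(A) -> (A=0 B=0)
Step 2: fill(B) -> (A=0 B=12)
Step 3: fill(A) -> (A=3 B=12)
Step 4: empty(A) -> (A=0 B=12)
Step 5: fill(A) -> (A=3 B=12)
Step 6: empty(A) -> (A=0 B=12)
Step 7: fill(A) -> (A=3 B=12)

Answer: 3 12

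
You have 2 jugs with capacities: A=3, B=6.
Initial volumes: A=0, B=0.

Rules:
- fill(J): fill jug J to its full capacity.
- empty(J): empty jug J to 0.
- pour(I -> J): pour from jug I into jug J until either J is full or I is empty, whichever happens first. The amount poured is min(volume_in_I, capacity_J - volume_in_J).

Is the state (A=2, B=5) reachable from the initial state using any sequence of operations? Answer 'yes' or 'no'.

Answer: no

Derivation:
BFS explored all 6 reachable states.
Reachable set includes: (0,0), (0,3), (0,6), (3,0), (3,3), (3,6)
Target (A=2, B=5) not in reachable set → no.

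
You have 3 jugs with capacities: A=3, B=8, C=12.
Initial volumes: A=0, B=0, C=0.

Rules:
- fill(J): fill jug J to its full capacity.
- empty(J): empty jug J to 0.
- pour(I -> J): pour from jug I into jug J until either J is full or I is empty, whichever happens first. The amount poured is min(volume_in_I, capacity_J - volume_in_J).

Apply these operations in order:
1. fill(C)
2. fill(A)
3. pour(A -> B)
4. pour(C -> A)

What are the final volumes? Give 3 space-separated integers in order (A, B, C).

Step 1: fill(C) -> (A=0 B=0 C=12)
Step 2: fill(A) -> (A=3 B=0 C=12)
Step 3: pour(A -> B) -> (A=0 B=3 C=12)
Step 4: pour(C -> A) -> (A=3 B=3 C=9)

Answer: 3 3 9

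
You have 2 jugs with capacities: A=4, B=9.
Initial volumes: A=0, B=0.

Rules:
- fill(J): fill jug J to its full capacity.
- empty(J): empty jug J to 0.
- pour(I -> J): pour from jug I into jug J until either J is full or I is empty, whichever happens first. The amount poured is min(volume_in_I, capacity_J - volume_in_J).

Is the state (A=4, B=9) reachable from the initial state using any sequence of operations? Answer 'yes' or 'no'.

Answer: yes

Derivation:
BFS from (A=0, B=0):
  1. fill(A) -> (A=4 B=0)
  2. fill(B) -> (A=4 B=9)
Target reached → yes.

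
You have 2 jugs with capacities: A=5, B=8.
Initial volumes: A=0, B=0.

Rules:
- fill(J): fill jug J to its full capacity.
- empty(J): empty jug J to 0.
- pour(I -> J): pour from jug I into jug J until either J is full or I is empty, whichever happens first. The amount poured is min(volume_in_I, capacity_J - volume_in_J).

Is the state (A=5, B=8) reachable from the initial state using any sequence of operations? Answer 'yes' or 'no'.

BFS from (A=0, B=0):
  1. fill(A) -> (A=5 B=0)
  2. fill(B) -> (A=5 B=8)
Target reached → yes.

Answer: yes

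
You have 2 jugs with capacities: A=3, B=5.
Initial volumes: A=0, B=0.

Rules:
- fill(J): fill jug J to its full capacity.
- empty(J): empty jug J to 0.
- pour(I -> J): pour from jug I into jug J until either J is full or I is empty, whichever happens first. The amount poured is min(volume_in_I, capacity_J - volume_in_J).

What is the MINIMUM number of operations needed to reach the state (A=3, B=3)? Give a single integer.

BFS from (A=0, B=0). One shortest path:
  1. fill(A) -> (A=3 B=0)
  2. pour(A -> B) -> (A=0 B=3)
  3. fill(A) -> (A=3 B=3)
Reached target in 3 moves.

Answer: 3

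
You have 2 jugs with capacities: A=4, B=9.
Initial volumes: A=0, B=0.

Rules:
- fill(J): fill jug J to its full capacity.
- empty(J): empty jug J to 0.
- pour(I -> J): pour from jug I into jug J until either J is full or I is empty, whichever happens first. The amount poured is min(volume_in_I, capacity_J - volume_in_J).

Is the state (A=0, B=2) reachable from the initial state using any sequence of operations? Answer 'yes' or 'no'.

BFS from (A=0, B=0):
  1. fill(B) -> (A=0 B=9)
  2. pour(B -> A) -> (A=4 B=5)
  3. empty(A) -> (A=0 B=5)
  4. pour(B -> A) -> (A=4 B=1)
  5. empty(A) -> (A=0 B=1)
  6. pour(B -> A) -> (A=1 B=0)
  7. fill(B) -> (A=1 B=9)
  8. pour(B -> A) -> (A=4 B=6)
  9. empty(A) -> (A=0 B=6)
  10. pour(B -> A) -> (A=4 B=2)
  11. empty(A) -> (A=0 B=2)
Target reached → yes.

Answer: yes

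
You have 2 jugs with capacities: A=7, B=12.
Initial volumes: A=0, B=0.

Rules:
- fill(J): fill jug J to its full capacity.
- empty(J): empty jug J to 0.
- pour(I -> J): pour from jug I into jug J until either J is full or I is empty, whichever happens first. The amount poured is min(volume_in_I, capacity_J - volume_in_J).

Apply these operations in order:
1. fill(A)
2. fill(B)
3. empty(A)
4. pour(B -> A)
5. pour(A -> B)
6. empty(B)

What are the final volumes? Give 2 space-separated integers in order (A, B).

Answer: 0 0

Derivation:
Step 1: fill(A) -> (A=7 B=0)
Step 2: fill(B) -> (A=7 B=12)
Step 3: empty(A) -> (A=0 B=12)
Step 4: pour(B -> A) -> (A=7 B=5)
Step 5: pour(A -> B) -> (A=0 B=12)
Step 6: empty(B) -> (A=0 B=0)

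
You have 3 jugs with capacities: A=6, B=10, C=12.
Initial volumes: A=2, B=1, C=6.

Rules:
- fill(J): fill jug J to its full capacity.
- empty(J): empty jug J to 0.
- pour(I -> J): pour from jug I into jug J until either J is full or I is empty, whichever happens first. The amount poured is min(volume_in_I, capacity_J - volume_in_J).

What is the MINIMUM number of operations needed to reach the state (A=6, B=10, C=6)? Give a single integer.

Answer: 2

Derivation:
BFS from (A=2, B=1, C=6). One shortest path:
  1. fill(A) -> (A=6 B=1 C=6)
  2. fill(B) -> (A=6 B=10 C=6)
Reached target in 2 moves.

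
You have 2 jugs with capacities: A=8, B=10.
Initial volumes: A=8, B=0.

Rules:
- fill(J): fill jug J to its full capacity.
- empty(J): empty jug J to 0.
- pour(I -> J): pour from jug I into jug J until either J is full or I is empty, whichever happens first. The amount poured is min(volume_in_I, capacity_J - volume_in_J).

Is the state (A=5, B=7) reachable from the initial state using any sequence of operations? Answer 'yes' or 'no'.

Answer: no

Derivation:
BFS explored all 18 reachable states.
Reachable set includes: (0,0), (0,2), (0,4), (0,6), (0,8), (0,10), (2,0), (2,10), (4,0), (4,10), (6,0), (6,10) ...
Target (A=5, B=7) not in reachable set → no.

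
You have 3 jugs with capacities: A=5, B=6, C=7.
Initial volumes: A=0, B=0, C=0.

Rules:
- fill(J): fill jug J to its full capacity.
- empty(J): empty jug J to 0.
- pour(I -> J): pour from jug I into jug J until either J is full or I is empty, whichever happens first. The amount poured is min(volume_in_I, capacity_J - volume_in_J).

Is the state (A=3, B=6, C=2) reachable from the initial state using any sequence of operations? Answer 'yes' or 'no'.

BFS from (A=0, B=0, C=0):
  1. fill(A) -> (A=5 B=0 C=0)
  2. fill(B) -> (A=5 B=6 C=0)
  3. pour(A -> C) -> (A=0 B=6 C=5)
  4. pour(B -> A) -> (A=5 B=1 C=5)
  5. pour(A -> C) -> (A=3 B=1 C=7)
  6. pour(C -> B) -> (A=3 B=6 C=2)
Target reached → yes.

Answer: yes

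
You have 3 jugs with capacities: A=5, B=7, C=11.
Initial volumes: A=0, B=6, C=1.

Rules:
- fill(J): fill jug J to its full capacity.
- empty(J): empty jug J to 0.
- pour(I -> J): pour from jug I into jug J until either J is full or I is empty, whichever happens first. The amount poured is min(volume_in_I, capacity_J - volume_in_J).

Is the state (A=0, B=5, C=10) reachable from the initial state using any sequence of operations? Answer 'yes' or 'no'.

Answer: yes

Derivation:
BFS from (A=0, B=6, C=1):
  1. fill(A) -> (A=5 B=6 C=1)
  2. fill(C) -> (A=5 B=6 C=11)
  3. pour(C -> B) -> (A=5 B=7 C=10)
  4. empty(B) -> (A=5 B=0 C=10)
  5. pour(A -> B) -> (A=0 B=5 C=10)
Target reached → yes.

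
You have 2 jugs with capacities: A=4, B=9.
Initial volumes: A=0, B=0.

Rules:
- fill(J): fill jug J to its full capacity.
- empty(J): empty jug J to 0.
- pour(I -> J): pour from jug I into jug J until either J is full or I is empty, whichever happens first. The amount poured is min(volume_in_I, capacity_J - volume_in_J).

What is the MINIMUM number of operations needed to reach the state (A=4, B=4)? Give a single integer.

BFS from (A=0, B=0). One shortest path:
  1. fill(A) -> (A=4 B=0)
  2. pour(A -> B) -> (A=0 B=4)
  3. fill(A) -> (A=4 B=4)
Reached target in 3 moves.

Answer: 3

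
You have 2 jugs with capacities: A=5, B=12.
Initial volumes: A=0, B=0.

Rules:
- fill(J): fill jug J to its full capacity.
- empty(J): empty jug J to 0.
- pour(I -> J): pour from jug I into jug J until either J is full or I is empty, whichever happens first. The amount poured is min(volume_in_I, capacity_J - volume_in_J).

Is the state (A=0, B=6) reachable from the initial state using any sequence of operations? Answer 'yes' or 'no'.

Answer: yes

Derivation:
BFS from (A=0, B=0):
  1. fill(A) -> (A=5 B=0)
  2. pour(A -> B) -> (A=0 B=5)
  3. fill(A) -> (A=5 B=5)
  4. pour(A -> B) -> (A=0 B=10)
  5. fill(A) -> (A=5 B=10)
  6. pour(A -> B) -> (A=3 B=12)
  7. empty(B) -> (A=3 B=0)
  8. pour(A -> B) -> (A=0 B=3)
  9. fill(A) -> (A=5 B=3)
  10. pour(A -> B) -> (A=0 B=8)
  11. fill(A) -> (A=5 B=8)
  12. pour(A -> B) -> (A=1 B=12)
  13. empty(B) -> (A=1 B=0)
  14. pour(A -> B) -> (A=0 B=1)
  15. fill(A) -> (A=5 B=1)
  16. pour(A -> B) -> (A=0 B=6)
Target reached → yes.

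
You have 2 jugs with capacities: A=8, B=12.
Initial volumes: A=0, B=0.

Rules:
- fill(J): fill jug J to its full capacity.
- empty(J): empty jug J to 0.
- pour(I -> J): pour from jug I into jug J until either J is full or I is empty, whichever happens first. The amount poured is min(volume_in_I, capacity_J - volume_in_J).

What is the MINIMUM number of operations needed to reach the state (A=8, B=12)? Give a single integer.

Answer: 2

Derivation:
BFS from (A=0, B=0). One shortest path:
  1. fill(A) -> (A=8 B=0)
  2. fill(B) -> (A=8 B=12)
Reached target in 2 moves.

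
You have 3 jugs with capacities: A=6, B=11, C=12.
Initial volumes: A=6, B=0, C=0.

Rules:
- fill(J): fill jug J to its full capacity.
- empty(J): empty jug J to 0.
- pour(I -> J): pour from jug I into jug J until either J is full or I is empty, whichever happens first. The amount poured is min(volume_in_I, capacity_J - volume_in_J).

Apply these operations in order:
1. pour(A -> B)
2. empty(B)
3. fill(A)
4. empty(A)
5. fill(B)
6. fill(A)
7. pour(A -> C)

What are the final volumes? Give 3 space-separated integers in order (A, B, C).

Step 1: pour(A -> B) -> (A=0 B=6 C=0)
Step 2: empty(B) -> (A=0 B=0 C=0)
Step 3: fill(A) -> (A=6 B=0 C=0)
Step 4: empty(A) -> (A=0 B=0 C=0)
Step 5: fill(B) -> (A=0 B=11 C=0)
Step 6: fill(A) -> (A=6 B=11 C=0)
Step 7: pour(A -> C) -> (A=0 B=11 C=6)

Answer: 0 11 6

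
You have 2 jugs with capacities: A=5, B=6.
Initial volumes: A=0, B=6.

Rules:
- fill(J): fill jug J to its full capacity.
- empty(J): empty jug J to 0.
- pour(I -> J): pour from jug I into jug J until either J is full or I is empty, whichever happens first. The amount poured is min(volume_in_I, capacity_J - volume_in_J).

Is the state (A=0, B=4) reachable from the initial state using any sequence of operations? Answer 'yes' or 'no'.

Answer: yes

Derivation:
BFS from (A=0, B=6):
  1. fill(A) -> (A=5 B=6)
  2. empty(B) -> (A=5 B=0)
  3. pour(A -> B) -> (A=0 B=5)
  4. fill(A) -> (A=5 B=5)
  5. pour(A -> B) -> (A=4 B=6)
  6. empty(B) -> (A=4 B=0)
  7. pour(A -> B) -> (A=0 B=4)
Target reached → yes.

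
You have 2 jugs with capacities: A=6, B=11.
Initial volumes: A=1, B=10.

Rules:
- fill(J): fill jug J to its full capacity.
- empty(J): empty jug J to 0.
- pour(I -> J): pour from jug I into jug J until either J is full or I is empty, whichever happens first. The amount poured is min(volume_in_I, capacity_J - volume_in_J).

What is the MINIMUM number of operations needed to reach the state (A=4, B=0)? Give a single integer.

BFS from (A=1, B=10). One shortest path:
  1. empty(A) -> (A=0 B=10)
  2. pour(B -> A) -> (A=6 B=4)
  3. empty(A) -> (A=0 B=4)
  4. pour(B -> A) -> (A=4 B=0)
Reached target in 4 moves.

Answer: 4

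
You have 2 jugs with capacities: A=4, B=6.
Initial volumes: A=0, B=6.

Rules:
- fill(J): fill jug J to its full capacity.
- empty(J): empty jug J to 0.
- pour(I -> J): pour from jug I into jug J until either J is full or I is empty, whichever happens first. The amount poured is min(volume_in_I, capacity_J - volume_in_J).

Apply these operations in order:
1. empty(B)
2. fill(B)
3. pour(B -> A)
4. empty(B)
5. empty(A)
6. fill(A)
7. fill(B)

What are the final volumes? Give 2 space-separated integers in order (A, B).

Answer: 4 6

Derivation:
Step 1: empty(B) -> (A=0 B=0)
Step 2: fill(B) -> (A=0 B=6)
Step 3: pour(B -> A) -> (A=4 B=2)
Step 4: empty(B) -> (A=4 B=0)
Step 5: empty(A) -> (A=0 B=0)
Step 6: fill(A) -> (A=4 B=0)
Step 7: fill(B) -> (A=4 B=6)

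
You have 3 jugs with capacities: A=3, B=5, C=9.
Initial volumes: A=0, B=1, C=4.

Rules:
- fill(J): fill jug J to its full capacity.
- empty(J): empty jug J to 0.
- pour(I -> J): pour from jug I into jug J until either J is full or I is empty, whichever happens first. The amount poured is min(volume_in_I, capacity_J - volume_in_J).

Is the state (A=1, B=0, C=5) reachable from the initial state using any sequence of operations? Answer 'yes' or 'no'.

BFS from (A=0, B=1, C=4):
  1. empty(C) -> (A=0 B=1 C=0)
  2. pour(B -> A) -> (A=1 B=0 C=0)
  3. fill(B) -> (A=1 B=5 C=0)
  4. pour(B -> C) -> (A=1 B=0 C=5)
Target reached → yes.

Answer: yes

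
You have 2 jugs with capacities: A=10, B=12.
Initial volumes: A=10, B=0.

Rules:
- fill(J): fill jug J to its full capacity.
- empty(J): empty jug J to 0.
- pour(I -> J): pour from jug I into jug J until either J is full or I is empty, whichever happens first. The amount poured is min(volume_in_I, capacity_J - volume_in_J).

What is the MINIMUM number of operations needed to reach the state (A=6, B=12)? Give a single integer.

Answer: 7

Derivation:
BFS from (A=10, B=0). One shortest path:
  1. pour(A -> B) -> (A=0 B=10)
  2. fill(A) -> (A=10 B=10)
  3. pour(A -> B) -> (A=8 B=12)
  4. empty(B) -> (A=8 B=0)
  5. pour(A -> B) -> (A=0 B=8)
  6. fill(A) -> (A=10 B=8)
  7. pour(A -> B) -> (A=6 B=12)
Reached target in 7 moves.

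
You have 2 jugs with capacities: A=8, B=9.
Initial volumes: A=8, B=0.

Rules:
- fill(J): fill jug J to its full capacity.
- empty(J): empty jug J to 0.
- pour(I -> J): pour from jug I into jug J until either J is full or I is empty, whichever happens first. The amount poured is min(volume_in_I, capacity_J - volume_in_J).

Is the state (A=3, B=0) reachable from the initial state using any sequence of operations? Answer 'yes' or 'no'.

Answer: yes

Derivation:
BFS from (A=8, B=0):
  1. empty(A) -> (A=0 B=0)
  2. fill(B) -> (A=0 B=9)
  3. pour(B -> A) -> (A=8 B=1)
  4. empty(A) -> (A=0 B=1)
  5. pour(B -> A) -> (A=1 B=0)
  6. fill(B) -> (A=1 B=9)
  7. pour(B -> A) -> (A=8 B=2)
  8. empty(A) -> (A=0 B=2)
  9. pour(B -> A) -> (A=2 B=0)
  10. fill(B) -> (A=2 B=9)
  11. pour(B -> A) -> (A=8 B=3)
  12. empty(A) -> (A=0 B=3)
  13. pour(B -> A) -> (A=3 B=0)
Target reached → yes.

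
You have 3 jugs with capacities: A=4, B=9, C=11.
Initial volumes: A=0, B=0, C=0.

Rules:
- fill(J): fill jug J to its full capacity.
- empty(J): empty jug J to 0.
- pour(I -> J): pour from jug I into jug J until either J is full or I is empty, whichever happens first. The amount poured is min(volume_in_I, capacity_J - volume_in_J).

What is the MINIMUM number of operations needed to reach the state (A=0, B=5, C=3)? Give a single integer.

BFS from (A=0, B=0, C=0). One shortest path:
  1. fill(B) -> (A=0 B=9 C=0)
  2. fill(C) -> (A=0 B=9 C=11)
  3. pour(B -> A) -> (A=4 B=5 C=11)
  4. empty(A) -> (A=0 B=5 C=11)
  5. pour(C -> A) -> (A=4 B=5 C=7)
  6. empty(A) -> (A=0 B=5 C=7)
  7. pour(C -> A) -> (A=4 B=5 C=3)
  8. empty(A) -> (A=0 B=5 C=3)
Reached target in 8 moves.

Answer: 8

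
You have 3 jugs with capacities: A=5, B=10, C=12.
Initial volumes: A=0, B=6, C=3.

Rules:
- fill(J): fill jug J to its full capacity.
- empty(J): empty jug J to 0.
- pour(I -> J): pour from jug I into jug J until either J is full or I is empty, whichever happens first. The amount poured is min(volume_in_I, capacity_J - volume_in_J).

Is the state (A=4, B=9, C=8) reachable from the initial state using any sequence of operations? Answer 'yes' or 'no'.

BFS explored all 462 reachable states.
Reachable set includes: (0,0,0), (0,0,1), (0,0,2), (0,0,3), (0,0,4), (0,0,5), (0,0,6), (0,0,7), (0,0,8), (0,0,9), (0,0,10), (0,0,11) ...
Target (A=4, B=9, C=8) not in reachable set → no.

Answer: no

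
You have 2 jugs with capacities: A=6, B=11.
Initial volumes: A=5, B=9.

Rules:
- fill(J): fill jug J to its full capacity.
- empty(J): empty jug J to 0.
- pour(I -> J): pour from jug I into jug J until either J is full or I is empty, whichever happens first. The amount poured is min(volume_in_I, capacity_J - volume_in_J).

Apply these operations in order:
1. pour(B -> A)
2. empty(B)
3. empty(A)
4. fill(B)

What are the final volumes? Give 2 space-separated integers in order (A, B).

Answer: 0 11

Derivation:
Step 1: pour(B -> A) -> (A=6 B=8)
Step 2: empty(B) -> (A=6 B=0)
Step 3: empty(A) -> (A=0 B=0)
Step 4: fill(B) -> (A=0 B=11)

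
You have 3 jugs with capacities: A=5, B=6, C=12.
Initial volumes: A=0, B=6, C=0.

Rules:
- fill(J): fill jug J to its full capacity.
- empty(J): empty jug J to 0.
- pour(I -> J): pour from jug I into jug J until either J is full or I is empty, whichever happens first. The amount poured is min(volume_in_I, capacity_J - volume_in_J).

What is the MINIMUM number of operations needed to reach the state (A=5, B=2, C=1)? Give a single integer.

BFS from (A=0, B=6, C=0). One shortest path:
  1. fill(C) -> (A=0 B=6 C=12)
  2. pour(B -> A) -> (A=5 B=1 C=12)
  3. empty(A) -> (A=0 B=1 C=12)
  4. pour(B -> A) -> (A=1 B=0 C=12)
  5. pour(C -> B) -> (A=1 B=6 C=6)
  6. pour(B -> A) -> (A=5 B=2 C=6)
  7. empty(A) -> (A=0 B=2 C=6)
  8. pour(C -> A) -> (A=5 B=2 C=1)
Reached target in 8 moves.

Answer: 8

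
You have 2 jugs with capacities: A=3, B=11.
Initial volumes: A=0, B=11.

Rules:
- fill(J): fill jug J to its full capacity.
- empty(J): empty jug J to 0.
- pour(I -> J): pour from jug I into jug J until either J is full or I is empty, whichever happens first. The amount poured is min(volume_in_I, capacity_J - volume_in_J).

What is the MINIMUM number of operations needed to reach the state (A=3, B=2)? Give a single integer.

Answer: 5

Derivation:
BFS from (A=0, B=11). One shortest path:
  1. pour(B -> A) -> (A=3 B=8)
  2. empty(A) -> (A=0 B=8)
  3. pour(B -> A) -> (A=3 B=5)
  4. empty(A) -> (A=0 B=5)
  5. pour(B -> A) -> (A=3 B=2)
Reached target in 5 moves.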